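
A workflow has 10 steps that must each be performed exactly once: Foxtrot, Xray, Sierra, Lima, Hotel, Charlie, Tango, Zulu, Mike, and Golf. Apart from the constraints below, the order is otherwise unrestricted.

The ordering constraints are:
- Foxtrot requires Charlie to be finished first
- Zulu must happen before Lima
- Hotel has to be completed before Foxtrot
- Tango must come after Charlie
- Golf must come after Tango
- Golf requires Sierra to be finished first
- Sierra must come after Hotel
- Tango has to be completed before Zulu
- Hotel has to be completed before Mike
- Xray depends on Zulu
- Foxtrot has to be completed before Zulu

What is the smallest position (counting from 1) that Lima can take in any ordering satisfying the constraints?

6

Every step that must precede Lima has to come before it. Tracing all chains that end at Lima, those steps are: Foxtrot, Hotel, Charlie, Tango, Zulu — 5 in total.
So at minimum 5 steps come before Lima, putting Lima no earlier than position 6. That position is achievable by scheduling exactly those predecessors first.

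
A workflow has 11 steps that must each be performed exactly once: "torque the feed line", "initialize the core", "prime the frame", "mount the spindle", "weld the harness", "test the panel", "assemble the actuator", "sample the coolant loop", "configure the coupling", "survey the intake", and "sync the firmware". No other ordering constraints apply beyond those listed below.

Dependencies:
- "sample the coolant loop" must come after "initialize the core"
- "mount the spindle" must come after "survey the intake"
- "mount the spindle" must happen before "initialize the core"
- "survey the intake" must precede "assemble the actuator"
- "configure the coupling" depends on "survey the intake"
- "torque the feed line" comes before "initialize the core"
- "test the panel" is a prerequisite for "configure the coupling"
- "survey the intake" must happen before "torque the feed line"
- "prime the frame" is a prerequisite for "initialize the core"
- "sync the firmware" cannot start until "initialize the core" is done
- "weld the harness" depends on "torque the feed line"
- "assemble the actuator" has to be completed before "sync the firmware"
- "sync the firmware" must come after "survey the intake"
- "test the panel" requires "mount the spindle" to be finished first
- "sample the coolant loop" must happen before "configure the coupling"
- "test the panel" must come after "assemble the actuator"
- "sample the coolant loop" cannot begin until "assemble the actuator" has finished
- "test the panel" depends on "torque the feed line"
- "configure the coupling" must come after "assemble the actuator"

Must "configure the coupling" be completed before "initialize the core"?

There is a chain "initialize the core" → "sample the coolant loop" → "configure the coupling", which puts "initialize the core" before "configure the coupling".
So "configure the coupling" never precedes "initialize the core".

No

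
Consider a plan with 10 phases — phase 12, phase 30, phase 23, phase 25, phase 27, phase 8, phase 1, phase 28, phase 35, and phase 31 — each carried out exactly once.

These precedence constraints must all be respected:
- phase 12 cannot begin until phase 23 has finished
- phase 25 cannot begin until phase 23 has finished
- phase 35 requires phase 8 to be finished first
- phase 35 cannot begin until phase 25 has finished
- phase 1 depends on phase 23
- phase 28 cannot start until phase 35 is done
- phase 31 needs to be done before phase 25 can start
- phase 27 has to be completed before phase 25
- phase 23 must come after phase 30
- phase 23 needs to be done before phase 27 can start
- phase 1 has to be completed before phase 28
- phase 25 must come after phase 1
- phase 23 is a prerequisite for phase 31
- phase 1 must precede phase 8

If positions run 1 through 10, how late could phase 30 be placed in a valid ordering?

Every phase that must follow phase 30 has to come after it. Tracing all chains starting from phase 30, those phases are: phase 12, phase 23, phase 25, phase 27, phase 8, phase 1, phase 28, phase 35, phase 31 — 9 in total.
With 9 mandatory successors out of 10 phases total, the latest slot for phase 30 is 10−9 = 1, and it's reachable by doing all non-successors before phase 30.

1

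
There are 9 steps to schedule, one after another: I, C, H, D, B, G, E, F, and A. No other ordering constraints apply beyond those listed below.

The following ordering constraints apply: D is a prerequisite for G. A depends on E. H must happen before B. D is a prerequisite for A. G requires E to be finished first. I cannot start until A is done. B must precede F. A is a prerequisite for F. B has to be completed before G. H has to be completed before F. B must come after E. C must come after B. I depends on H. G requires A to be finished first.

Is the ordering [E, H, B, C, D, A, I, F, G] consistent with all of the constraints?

Yes

Going through the constraints one by one, each required predecessor appears earlier in the sequence than its dependent — e.g. E (position 1) is before G (position 9), as required.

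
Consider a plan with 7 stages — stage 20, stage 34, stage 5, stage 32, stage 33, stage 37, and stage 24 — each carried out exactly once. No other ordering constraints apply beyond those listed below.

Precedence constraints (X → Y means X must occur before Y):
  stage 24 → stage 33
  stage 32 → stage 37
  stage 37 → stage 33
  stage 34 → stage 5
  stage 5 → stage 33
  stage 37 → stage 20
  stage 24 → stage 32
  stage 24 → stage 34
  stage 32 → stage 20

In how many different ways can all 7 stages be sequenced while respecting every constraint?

Only stage 24 has no prerequisites, so it must go first.
Counting all ways to extend the partial order to a total order gives 16.

16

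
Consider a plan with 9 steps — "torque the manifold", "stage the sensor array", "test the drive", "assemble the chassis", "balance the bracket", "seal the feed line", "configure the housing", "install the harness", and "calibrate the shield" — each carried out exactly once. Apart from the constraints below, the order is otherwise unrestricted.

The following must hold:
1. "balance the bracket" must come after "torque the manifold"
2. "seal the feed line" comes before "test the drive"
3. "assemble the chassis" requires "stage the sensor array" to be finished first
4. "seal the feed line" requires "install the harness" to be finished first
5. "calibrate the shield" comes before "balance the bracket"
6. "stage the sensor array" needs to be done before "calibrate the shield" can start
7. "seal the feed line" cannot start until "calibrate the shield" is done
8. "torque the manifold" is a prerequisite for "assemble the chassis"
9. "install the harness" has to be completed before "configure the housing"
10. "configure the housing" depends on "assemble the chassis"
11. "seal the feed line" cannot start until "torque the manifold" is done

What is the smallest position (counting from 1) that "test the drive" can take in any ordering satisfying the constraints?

The steps that are forced before "test the drive", directly or transitively, are "torque the manifold", "stage the sensor array", "seal the feed line", "install the harness", "calibrate the shield". That's 5 steps.
So at minimum 5 steps come before "test the drive", putting "test the drive" no earlier than position 6. That position is achievable by scheduling exactly those predecessors first.

6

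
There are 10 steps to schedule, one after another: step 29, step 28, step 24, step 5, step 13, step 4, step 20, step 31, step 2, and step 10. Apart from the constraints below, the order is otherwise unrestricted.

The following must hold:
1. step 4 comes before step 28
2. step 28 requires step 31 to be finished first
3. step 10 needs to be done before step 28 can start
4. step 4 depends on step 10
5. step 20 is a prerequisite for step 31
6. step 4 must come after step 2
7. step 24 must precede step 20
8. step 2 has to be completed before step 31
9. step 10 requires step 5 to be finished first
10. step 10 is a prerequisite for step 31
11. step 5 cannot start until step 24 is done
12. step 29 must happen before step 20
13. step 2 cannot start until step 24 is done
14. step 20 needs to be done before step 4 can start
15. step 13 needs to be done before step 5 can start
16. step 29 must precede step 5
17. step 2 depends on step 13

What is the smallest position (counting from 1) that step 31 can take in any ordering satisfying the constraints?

8

The steps that are forced before step 31, directly or transitively, are step 29, step 24, step 5, step 13, step 20, step 2, step 10. That's 7 steps.
So at minimum 7 steps come before step 31, putting step 31 no earlier than position 8. That position is achievable by scheduling exactly those predecessors first.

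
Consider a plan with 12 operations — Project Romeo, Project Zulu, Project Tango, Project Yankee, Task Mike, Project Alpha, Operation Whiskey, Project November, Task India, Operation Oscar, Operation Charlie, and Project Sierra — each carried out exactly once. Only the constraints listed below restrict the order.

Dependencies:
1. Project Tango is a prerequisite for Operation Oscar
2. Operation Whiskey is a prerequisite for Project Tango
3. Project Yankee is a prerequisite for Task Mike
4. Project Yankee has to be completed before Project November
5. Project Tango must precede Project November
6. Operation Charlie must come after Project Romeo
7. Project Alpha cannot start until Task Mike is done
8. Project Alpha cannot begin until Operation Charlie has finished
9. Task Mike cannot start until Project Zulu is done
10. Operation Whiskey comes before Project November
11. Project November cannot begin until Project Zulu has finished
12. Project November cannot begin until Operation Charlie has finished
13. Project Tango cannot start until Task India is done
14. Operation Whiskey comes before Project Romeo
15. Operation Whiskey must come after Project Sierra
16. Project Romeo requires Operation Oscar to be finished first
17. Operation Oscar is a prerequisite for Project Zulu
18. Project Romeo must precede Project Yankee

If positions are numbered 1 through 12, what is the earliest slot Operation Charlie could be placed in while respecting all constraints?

Working backwards through the constraints from Operation Charlie, its full set of required predecessors is Project Romeo, Project Tango, Operation Whiskey, Task India, Operation Oscar, Project Sierra — 6 of them.
So at minimum 6 operations come before Operation Charlie, putting Operation Charlie no earlier than position 7. That position is achievable by scheduling exactly those predecessors first.

7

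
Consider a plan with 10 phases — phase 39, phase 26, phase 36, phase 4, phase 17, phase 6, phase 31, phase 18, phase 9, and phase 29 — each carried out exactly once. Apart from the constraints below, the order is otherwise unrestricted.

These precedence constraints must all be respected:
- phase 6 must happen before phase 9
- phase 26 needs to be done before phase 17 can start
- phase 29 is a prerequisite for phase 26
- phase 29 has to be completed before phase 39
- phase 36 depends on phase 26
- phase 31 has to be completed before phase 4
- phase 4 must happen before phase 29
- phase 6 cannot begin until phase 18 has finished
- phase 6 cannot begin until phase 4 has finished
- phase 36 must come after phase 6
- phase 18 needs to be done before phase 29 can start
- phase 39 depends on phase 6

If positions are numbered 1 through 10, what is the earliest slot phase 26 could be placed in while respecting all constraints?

Working backwards through the constraints from phase 26, its full set of required predecessors is phase 4, phase 31, phase 18, phase 29 — 4 of them.
With 4 mandatory predecessors, the earliest phase 26 can sit is position 4+1 = 5, and placing just those 4 first achieves it.

5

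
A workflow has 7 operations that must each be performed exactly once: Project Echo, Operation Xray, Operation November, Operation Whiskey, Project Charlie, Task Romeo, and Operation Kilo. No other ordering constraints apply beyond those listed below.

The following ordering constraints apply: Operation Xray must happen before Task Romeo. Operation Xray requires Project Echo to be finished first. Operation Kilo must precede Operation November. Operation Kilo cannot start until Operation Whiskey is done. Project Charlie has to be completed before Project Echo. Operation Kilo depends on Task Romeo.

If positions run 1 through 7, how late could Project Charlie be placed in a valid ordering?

2

Following every chain forward from Project Charlie, the operations that must come later are Project Echo, Operation Xray, Operation November, Task Romeo, Operation Kilo — 5 of them.
With 5 mandatory successors out of 7 operations total, the latest slot for Project Charlie is 7−5 = 2, and it's reachable by doing all non-successors before Project Charlie.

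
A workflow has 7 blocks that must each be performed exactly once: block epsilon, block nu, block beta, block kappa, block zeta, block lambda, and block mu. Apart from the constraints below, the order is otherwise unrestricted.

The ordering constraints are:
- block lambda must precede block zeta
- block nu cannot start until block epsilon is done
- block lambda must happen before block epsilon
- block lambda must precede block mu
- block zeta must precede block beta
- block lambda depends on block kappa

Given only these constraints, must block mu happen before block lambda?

In fact the dependencies run the other way: block lambda → block mu.
So block mu does not have to come before block lambda — it cannot.

No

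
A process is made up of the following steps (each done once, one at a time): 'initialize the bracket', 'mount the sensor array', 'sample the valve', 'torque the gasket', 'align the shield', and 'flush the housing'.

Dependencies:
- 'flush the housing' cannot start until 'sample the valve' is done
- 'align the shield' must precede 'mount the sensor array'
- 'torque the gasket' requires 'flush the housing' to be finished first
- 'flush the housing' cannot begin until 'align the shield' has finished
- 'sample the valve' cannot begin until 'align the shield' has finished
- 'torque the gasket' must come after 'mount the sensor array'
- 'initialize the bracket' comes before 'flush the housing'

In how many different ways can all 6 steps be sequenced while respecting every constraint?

11

2 steps have no prerequisites ('initialize the bracket', 'align the shield'), so any of them could come first.
Systematically extending each partial ordering one step at a time and counting, there are 11 complete orderings.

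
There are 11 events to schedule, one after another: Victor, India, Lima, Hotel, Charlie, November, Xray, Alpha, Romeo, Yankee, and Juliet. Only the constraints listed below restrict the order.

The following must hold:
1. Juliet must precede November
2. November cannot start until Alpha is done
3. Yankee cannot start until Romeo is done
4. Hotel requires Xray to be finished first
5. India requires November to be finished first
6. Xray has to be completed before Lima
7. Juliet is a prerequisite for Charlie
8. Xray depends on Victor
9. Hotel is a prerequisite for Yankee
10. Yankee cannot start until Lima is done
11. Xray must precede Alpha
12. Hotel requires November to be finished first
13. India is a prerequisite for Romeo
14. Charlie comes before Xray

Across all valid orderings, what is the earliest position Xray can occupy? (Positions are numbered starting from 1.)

Working backwards through the constraints from Xray, its full set of required predecessors is Victor, Charlie, Juliet — 3 of them.
With 3 mandatory predecessors, the earliest Xray can sit is position 3+1 = 4, and placing just those 3 first achieves it.

4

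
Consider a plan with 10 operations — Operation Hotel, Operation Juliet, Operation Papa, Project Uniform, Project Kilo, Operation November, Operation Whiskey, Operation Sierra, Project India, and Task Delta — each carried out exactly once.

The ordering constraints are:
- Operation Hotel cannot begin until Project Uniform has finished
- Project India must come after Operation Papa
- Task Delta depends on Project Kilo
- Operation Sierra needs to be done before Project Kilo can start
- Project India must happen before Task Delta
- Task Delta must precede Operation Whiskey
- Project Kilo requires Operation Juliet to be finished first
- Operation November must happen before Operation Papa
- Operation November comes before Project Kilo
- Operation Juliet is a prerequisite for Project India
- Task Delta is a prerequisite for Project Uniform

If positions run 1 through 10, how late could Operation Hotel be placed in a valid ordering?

No constraint forces any operation after Operation Hotel, so it can be placed last, in position 10.

10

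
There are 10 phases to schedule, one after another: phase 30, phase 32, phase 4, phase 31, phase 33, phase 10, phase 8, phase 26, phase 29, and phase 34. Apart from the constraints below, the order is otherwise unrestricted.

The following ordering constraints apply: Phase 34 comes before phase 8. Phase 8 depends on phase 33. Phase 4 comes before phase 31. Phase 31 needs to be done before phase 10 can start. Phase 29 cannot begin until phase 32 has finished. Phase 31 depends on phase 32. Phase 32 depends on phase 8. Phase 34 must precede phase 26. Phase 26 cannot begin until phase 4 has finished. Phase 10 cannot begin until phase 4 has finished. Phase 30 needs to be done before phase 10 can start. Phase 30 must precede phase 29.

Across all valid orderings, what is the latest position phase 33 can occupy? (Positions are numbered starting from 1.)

Following every chain forward from phase 33, the phases that must come later are phase 32, phase 31, phase 10, phase 8, phase 29 — 5 of them.
So at least 5 phases follow phase 33, putting phase 33 no later than position 5. That position is achievable by scheduling everything else first.

5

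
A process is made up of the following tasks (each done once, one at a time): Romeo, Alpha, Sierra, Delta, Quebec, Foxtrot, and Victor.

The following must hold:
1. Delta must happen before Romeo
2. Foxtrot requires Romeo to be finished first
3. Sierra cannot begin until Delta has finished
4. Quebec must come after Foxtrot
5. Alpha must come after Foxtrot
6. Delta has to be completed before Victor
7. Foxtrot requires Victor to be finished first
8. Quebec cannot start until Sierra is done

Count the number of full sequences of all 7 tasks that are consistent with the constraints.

Only Delta has no prerequisites, so it must go first.
Systematically extending each partial ordering one task at a time and counting, there are 18 complete orderings.

18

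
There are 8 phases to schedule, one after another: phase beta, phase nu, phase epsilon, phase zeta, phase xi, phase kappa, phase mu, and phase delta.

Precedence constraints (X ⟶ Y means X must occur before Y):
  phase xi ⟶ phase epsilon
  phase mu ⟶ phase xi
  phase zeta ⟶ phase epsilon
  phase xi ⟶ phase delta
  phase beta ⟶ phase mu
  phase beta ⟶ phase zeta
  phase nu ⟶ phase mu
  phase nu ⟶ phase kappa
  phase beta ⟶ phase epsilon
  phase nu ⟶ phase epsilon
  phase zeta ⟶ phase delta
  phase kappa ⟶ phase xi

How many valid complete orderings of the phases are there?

42

The phases with no prerequisites are phase beta, phase nu; any of them can be placed first.
Counting all ways to extend the partial order to a total order gives 42.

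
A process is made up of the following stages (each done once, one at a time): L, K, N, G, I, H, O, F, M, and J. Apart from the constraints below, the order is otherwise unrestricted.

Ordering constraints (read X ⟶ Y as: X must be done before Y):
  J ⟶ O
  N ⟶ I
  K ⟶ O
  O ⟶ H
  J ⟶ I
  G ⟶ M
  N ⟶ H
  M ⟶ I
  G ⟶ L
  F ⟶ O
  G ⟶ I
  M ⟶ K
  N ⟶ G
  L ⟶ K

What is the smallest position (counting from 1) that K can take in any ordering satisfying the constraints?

5

Working backwards through the constraints from K, its full set of required predecessors is L, N, G, M — 4 of them.
So at minimum 4 stages come before K, putting K no earlier than position 5. That position is achievable by scheduling exactly those predecessors first.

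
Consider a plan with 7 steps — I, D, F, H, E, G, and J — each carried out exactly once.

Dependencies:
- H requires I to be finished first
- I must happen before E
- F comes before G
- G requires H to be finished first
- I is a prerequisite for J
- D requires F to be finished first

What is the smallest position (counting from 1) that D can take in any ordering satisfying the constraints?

Working backwards through the constraints from D, its only required predecessor is F.
So at minimum 1 step comes before D, putting D no earlier than position 2. That position is achievable by scheduling exactly that predecessor first.

2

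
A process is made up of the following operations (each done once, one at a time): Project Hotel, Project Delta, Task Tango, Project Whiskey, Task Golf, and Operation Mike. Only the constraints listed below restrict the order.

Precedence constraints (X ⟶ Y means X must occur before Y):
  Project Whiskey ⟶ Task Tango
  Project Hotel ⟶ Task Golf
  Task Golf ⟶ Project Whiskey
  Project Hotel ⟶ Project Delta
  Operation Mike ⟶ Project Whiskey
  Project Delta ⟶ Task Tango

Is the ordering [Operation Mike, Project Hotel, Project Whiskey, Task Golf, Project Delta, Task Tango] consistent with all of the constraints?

No

In the proposed order, Project Whiskey appears before Task Golf.
But one of the constraints requires Task Golf before Project Whiskey, so this ordering violates it.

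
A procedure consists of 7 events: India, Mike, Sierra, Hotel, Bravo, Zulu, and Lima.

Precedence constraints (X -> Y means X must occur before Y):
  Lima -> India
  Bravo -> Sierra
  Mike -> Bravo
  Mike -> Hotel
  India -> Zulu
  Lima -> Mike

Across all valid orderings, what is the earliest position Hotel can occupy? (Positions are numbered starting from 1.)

The events that are forced before Hotel, directly or transitively, are Mike, Lima. That's 2 events.
So at minimum 2 events come before Hotel, putting Hotel no earlier than position 3. That position is achievable by scheduling exactly those predecessors first.

3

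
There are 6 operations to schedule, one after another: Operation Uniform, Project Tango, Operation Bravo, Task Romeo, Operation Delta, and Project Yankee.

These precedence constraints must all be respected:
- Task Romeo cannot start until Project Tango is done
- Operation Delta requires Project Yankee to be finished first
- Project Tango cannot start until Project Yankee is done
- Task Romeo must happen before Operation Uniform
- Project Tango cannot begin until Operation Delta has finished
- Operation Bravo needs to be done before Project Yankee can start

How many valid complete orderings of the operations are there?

1

Operation Bravo is the only operation with nothing required before it, so every ordering starts there.
Every operation is then forced in turn, so only 1 complete ordering is consistent with the constraints.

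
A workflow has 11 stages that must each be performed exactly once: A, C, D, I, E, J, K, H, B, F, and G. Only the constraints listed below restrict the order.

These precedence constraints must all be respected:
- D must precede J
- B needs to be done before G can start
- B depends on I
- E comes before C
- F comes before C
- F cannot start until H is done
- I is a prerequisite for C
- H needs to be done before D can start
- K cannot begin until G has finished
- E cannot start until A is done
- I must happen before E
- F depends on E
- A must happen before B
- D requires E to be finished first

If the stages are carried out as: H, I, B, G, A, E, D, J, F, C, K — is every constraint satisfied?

No

The sequence places B ahead of A.
That contradicts the constraint that A must precede B.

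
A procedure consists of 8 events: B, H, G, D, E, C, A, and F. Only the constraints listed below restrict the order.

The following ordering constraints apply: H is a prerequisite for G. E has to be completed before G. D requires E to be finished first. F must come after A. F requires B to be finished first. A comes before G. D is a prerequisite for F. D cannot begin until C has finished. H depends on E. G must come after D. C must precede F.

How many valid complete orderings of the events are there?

365

The events with no prerequisites are B, E, C, A; any of them can be placed first.
Systematically extending each partial ordering one event at a time and counting, there are 365 complete orderings.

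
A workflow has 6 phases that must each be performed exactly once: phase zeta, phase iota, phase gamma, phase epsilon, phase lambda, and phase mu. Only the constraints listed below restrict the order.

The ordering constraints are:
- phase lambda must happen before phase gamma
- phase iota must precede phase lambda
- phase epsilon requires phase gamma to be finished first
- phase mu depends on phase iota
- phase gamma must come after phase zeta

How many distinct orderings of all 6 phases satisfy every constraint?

2 phases have no prerequisites (phase zeta, phase iota), so any of them could come first.
Counting all ways to extend the partial order to a total order gives 14.

14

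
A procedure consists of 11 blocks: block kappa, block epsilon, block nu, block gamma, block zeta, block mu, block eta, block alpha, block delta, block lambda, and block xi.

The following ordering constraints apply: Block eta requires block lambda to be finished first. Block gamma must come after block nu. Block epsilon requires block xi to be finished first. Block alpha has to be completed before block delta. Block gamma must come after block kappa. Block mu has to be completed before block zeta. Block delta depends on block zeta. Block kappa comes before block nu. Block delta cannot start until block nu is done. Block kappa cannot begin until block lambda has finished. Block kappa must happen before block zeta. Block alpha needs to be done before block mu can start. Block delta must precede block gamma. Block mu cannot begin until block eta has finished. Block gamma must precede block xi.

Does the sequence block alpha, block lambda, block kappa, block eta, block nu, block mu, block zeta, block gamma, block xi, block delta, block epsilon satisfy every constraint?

In the proposed order, block gamma appears before block delta.
But one of the constraints requires block delta before block gamma, so this ordering violates it.

No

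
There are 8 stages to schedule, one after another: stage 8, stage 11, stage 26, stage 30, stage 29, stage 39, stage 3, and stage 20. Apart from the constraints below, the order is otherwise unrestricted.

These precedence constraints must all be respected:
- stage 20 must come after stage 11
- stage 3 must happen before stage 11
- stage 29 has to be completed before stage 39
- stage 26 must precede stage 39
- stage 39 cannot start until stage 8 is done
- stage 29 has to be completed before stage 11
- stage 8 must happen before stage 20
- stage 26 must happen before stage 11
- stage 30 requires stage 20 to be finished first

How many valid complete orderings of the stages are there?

4 stages have no prerequisites (stage 8, stage 26, stage 29, stage 3), so any of them could come first.
Systematically extending each partial ordering one stage at a time and counting, there are 120 complete orderings.

120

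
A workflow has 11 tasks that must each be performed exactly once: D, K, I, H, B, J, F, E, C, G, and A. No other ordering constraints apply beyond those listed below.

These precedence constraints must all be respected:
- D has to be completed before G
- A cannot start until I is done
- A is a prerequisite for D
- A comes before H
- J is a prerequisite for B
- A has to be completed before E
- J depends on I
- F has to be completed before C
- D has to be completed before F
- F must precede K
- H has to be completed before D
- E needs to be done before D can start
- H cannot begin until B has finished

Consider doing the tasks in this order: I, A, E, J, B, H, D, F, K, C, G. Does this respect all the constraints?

Checking each listed constraint against this order: for instance, A is in position 2 and D in position 7, so that constraint holds — and the remaining constraints check out the same way.

Yes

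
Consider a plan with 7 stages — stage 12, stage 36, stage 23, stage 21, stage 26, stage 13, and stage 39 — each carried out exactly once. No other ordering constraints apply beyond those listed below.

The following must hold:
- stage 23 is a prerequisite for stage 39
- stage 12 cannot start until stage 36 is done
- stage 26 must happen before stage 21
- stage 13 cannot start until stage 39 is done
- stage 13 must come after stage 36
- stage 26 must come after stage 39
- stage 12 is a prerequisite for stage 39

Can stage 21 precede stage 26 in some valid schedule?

The constraints give a chain stage 26 → stage 21, which forces stage 26 before stage 21.
Hence stage 21 can never be scheduled before stage 26.

No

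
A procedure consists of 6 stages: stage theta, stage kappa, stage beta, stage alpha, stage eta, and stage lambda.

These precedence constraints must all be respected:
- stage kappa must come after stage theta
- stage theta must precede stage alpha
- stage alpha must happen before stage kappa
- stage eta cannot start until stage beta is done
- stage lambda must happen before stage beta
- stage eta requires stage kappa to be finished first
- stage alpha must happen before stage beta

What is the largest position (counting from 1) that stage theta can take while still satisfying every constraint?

The stages that are forced after stage theta, directly or by a chain of constraints, are stage kappa, stage beta, stage alpha, stage eta. That's 4 stages.
With 4 mandatory successors out of 6 stages total, the latest slot for stage theta is 6−4 = 2, and it's reachable by doing all non-successors before stage theta.

2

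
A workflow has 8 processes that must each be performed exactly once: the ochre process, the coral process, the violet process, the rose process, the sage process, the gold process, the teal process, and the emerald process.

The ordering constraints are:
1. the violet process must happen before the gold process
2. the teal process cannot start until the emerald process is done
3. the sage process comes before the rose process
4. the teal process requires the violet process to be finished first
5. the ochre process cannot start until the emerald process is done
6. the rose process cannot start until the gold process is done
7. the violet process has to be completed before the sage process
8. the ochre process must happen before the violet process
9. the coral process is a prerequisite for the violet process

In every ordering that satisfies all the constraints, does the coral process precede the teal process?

Yes

Tracing the constraints gives a chain: the coral process → the violet process → the teal process.
So the coral process must precede the teal process in any valid ordering.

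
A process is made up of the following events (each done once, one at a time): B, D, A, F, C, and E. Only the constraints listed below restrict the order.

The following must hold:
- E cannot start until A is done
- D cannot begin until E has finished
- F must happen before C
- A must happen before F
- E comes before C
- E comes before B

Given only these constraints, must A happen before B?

Tracing the constraints gives a chain: A → E → B.
That forces A before B in every valid schedule.

Yes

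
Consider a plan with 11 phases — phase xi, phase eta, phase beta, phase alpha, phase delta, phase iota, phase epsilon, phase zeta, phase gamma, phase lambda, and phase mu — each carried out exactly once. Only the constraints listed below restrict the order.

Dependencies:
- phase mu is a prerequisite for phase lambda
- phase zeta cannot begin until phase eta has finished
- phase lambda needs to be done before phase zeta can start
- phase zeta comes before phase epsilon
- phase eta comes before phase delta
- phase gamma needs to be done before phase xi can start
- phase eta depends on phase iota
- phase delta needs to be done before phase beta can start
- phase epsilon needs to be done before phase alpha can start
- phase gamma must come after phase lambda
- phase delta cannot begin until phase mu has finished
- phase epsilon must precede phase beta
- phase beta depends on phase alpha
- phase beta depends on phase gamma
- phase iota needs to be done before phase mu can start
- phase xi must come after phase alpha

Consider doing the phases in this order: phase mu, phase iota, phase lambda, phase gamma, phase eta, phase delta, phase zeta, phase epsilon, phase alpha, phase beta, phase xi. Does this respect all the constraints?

No

In the proposed order, phase mu appears before phase iota.
But one of the constraints requires phase iota before phase mu, so this ordering violates it.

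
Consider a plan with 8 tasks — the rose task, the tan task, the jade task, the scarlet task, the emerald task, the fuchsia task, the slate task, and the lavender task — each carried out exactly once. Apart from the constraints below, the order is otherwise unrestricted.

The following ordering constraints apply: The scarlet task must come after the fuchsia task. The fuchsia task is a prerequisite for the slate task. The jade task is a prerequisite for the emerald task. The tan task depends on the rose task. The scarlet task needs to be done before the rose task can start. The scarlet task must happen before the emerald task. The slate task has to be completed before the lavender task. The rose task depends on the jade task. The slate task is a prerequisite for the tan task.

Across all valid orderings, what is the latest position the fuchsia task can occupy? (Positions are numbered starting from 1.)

2

The tasks that are forced after the fuchsia task, directly or by a chain of constraints, are the rose task, the tan task, the scarlet task, the emerald task, the slate task, the lavender task. That's 6 tasks.
So at least 6 tasks follow the fuchsia task, putting the fuchsia task no later than position 2. That position is achievable by scheduling everything else first.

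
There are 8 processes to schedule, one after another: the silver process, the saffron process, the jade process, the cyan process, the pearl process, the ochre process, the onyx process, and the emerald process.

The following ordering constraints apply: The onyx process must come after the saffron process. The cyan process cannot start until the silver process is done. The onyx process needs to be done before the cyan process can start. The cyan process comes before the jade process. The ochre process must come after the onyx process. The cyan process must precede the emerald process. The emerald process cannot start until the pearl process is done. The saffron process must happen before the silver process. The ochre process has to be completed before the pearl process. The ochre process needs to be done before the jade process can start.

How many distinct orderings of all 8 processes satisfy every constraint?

The saffron process is the only process with nothing required before it, so every ordering starts there.
Counting all ways to extend the partial order to a total order gives 23.

23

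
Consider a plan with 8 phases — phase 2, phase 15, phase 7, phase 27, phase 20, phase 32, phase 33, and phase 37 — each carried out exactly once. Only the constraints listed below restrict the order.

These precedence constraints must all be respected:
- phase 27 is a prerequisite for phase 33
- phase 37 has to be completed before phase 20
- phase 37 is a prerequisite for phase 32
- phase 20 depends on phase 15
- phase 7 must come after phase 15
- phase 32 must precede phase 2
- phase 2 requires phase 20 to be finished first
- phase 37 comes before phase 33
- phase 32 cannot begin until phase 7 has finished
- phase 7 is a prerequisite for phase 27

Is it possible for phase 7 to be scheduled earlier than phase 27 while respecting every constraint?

Yes

Every valid ordering already has phase 7 before phase 27 (the constraints require it), so in particular at least one does.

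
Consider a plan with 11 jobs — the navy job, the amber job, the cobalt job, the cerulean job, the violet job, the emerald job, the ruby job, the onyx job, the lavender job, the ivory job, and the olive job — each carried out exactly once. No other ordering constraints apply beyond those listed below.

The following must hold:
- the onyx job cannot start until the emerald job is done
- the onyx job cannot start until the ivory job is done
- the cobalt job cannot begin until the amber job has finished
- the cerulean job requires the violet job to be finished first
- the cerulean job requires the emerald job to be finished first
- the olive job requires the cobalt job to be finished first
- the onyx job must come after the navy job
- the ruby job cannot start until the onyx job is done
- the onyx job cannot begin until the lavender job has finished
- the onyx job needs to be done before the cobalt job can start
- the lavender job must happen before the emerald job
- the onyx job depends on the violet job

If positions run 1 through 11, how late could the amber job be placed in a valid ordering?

The jobs that are forced after the amber job, directly or by a chain of constraints, are the cobalt job, the olive job. That's 2 jobs.
So at least 2 jobs follow the amber job, putting the amber job no later than position 9. That position is achievable by scheduling everything else first.

9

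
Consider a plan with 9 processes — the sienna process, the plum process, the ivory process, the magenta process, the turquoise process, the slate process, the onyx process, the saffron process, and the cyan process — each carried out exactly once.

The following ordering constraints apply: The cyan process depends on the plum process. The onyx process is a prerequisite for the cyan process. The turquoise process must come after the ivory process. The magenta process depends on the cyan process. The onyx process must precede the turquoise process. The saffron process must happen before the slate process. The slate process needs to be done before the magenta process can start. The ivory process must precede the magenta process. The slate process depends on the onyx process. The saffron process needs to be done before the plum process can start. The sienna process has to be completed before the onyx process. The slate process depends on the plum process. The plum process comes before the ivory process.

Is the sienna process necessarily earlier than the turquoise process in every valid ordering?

Tracing the constraints gives a chain: the sienna process → the onyx process → the turquoise process.
So the sienna process must precede the turquoise process in any valid ordering.

Yes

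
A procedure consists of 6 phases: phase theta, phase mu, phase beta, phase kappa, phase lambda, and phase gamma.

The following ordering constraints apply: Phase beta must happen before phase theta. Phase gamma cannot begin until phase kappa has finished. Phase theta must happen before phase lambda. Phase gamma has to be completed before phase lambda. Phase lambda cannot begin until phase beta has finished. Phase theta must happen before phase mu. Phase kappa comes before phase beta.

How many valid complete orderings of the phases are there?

Only phase kappa has no prerequisites, so it must go first.
Enumerating by repeatedly choosing an available phase (one whose prerequisites are all placed) gives 7 distinct complete orderings.

7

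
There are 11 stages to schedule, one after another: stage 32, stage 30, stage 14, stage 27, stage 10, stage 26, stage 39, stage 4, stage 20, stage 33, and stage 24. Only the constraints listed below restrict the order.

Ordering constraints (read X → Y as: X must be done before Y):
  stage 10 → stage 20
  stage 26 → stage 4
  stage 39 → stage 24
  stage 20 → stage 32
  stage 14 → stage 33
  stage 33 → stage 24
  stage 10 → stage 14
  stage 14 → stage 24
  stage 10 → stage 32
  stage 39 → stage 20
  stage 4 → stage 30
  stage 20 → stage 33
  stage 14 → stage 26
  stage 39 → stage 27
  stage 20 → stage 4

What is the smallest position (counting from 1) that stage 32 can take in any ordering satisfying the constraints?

The stages that are forced before stage 32, directly or transitively, are stage 10, stage 39, stage 20. That's 3 stages.
So at minimum 3 stages come before stage 32, putting stage 32 no earlier than position 4. That position is achievable by scheduling exactly those predecessors first.

4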